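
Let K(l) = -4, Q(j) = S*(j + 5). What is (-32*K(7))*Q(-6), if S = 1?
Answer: -128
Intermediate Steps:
Q(j) = 5 + j (Q(j) = 1*(j + 5) = 1*(5 + j) = 5 + j)
(-32*K(7))*Q(-6) = (-32*(-4))*(5 - 6) = 128*(-1) = -128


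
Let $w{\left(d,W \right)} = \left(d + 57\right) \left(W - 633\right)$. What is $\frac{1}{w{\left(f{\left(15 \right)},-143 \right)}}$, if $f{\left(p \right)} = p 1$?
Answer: $- \frac{1}{55872} \approx -1.7898 \cdot 10^{-5}$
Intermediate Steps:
$f{\left(p \right)} = p$
$w{\left(d,W \right)} = \left(-633 + W\right) \left(57 + d\right)$ ($w{\left(d,W \right)} = \left(57 + d\right) \left(-633 + W\right) = \left(-633 + W\right) \left(57 + d\right)$)
$\frac{1}{w{\left(f{\left(15 \right)},-143 \right)}} = \frac{1}{-36081 - 9495 + 57 \left(-143\right) - 2145} = \frac{1}{-36081 - 9495 - 8151 - 2145} = \frac{1}{-55872} = - \frac{1}{55872}$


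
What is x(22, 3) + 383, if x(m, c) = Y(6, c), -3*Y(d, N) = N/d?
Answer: 2297/6 ≈ 382.83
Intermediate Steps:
Y(d, N) = -N/(3*d)
x(m, c) = -c/18 (x(m, c) = -⅓*c/6 = -⅓*c*⅙ = -c/18)
x(22, 3) + 383 = -1/18*3 + 383 = -⅙ + 383 = 2297/6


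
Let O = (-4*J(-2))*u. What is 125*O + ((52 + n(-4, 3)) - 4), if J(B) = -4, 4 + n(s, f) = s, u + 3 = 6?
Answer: 6040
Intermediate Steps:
u = 3 (u = -3 + 6 = 3)
n(s, f) = -4 + s
O = 48 (O = -4*(-4)*3 = 16*3 = 48)
125*O + ((52 + n(-4, 3)) - 4) = 125*48 + ((52 + (-4 - 4)) - 4) = 6000 + ((52 - 8) - 4) = 6000 + (44 - 4) = 6000 + 40 = 6040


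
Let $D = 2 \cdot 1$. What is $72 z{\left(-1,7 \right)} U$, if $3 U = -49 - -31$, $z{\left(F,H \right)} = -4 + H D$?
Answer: $-4320$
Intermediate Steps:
$D = 2$
$z{\left(F,H \right)} = -4 + 2 H$ ($z{\left(F,H \right)} = -4 + H 2 = -4 + 2 H$)
$U = -6$ ($U = \frac{-49 - -31}{3} = \frac{-49 + 31}{3} = \frac{1}{3} \left(-18\right) = -6$)
$72 z{\left(-1,7 \right)} U = 72 \left(-4 + 2 \cdot 7\right) \left(-6\right) = 72 \left(-4 + 14\right) \left(-6\right) = 72 \cdot 10 \left(-6\right) = 720 \left(-6\right) = -4320$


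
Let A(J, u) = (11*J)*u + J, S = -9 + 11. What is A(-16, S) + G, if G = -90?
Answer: -458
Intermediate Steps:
S = 2
A(J, u) = J + 11*J*u (A(J, u) = 11*J*u + J = J + 11*J*u)
A(-16, S) + G = -16*(1 + 11*2) - 90 = -16*(1 + 22) - 90 = -16*23 - 90 = -368 - 90 = -458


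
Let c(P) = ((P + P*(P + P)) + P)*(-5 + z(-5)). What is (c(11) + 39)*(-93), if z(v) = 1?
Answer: 94581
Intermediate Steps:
c(P) = -8*P - 8*P² (c(P) = ((P + P*(P + P)) + P)*(-5 + 1) = ((P + P*(2*P)) + P)*(-4) = ((P + 2*P²) + P)*(-4) = (2*P + 2*P²)*(-4) = -8*P - 8*P²)
(c(11) + 39)*(-93) = (8*11*(-1 - 1*11) + 39)*(-93) = (8*11*(-1 - 11) + 39)*(-93) = (8*11*(-12) + 39)*(-93) = (-1056 + 39)*(-93) = -1017*(-93) = 94581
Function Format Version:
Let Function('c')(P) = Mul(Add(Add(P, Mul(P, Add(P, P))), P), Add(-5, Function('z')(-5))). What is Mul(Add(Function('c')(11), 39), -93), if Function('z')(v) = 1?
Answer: 94581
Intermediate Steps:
Function('c')(P) = Add(Mul(-8, P), Mul(-8, Pow(P, 2))) (Function('c')(P) = Mul(Add(Add(P, Mul(P, Add(P, P))), P), Add(-5, 1)) = Mul(Add(Add(P, Mul(P, Mul(2, P))), P), -4) = Mul(Add(Add(P, Mul(2, Pow(P, 2))), P), -4) = Mul(Add(Mul(2, P), Mul(2, Pow(P, 2))), -4) = Add(Mul(-8, P), Mul(-8, Pow(P, 2))))
Mul(Add(Function('c')(11), 39), -93) = Mul(Add(Mul(8, 11, Add(-1, Mul(-1, 11))), 39), -93) = Mul(Add(Mul(8, 11, Add(-1, -11)), 39), -93) = Mul(Add(Mul(8, 11, -12), 39), -93) = Mul(Add(-1056, 39), -93) = Mul(-1017, -93) = 94581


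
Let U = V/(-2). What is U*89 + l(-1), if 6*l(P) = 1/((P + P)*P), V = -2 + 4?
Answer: -1067/12 ≈ -88.917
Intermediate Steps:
V = 2
l(P) = 1/(12*P²) (l(P) = (1/((P + P)*P))/6 = (1/(((2*P))*P))/6 = ((1/(2*P))/P)/6 = (1/(2*P²))/6 = 1/(12*P²))
U = -1 (U = 2/(-2) = 2*(-½) = -1)
U*89 + l(-1) = -1*89 + (1/12)/(-1)² = -89 + (1/12)*1 = -89 + 1/12 = -1067/12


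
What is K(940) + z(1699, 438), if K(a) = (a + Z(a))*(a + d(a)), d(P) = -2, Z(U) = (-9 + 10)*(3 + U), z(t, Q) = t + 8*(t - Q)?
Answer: 1778041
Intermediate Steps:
z(t, Q) = -8*Q + 9*t (z(t, Q) = t + (-8*Q + 8*t) = -8*Q + 9*t)
Z(U) = 3 + U (Z(U) = 1*(3 + U) = 3 + U)
K(a) = (-2 + a)*(3 + 2*a) (K(a) = (a + (3 + a))*(a - 2) = (3 + 2*a)*(-2 + a) = (-2 + a)*(3 + 2*a))
K(940) + z(1699, 438) = (-6 - 1*940 + 2*940²) + (-8*438 + 9*1699) = (-6 - 940 + 2*883600) + (-3504 + 15291) = (-6 - 940 + 1767200) + 11787 = 1766254 + 11787 = 1778041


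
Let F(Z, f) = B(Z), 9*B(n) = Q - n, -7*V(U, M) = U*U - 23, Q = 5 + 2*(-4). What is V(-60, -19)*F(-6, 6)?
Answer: -511/3 ≈ -170.33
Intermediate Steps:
Q = -3 (Q = 5 - 8 = -3)
V(U, M) = 23/7 - U²/7 (V(U, M) = -(U*U - 23)/7 = -(U² - 23)/7 = -(-23 + U²)/7 = 23/7 - U²/7)
B(n) = -⅓ - n/9 (B(n) = (-3 - n)/9 = -⅓ - n/9)
F(Z, f) = -⅓ - Z/9
V(-60, -19)*F(-6, 6) = (23/7 - ⅐*(-60)²)*(-⅓ - ⅑*(-6)) = (23/7 - ⅐*3600)*(-⅓ + ⅔) = (23/7 - 3600/7)*(⅓) = -511*⅓ = -511/3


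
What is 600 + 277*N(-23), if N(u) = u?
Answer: -5771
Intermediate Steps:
600 + 277*N(-23) = 600 + 277*(-23) = 600 - 6371 = -5771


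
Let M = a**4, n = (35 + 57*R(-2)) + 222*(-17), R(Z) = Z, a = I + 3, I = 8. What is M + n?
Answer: 10788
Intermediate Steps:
a = 11 (a = 8 + 3 = 11)
n = -3853 (n = (35 + 57*(-2)) + 222*(-17) = (35 - 114) - 3774 = -79 - 3774 = -3853)
M = 14641 (M = 11**4 = 14641)
M + n = 14641 - 3853 = 10788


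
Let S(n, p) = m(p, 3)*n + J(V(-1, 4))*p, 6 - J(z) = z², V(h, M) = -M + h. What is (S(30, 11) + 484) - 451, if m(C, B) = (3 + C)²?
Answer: 5704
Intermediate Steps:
V(h, M) = h - M
J(z) = 6 - z²
S(n, p) = -19*p + n*(3 + p)² (S(n, p) = (3 + p)²*n + (6 - (-1 - 1*4)²)*p = n*(3 + p)² + (6 - (-1 - 4)²)*p = n*(3 + p)² + (6 - 1*(-5)²)*p = n*(3 + p)² + (6 - 1*25)*p = n*(3 + p)² + (6 - 25)*p = n*(3 + p)² - 19*p = -19*p + n*(3 + p)²)
(S(30, 11) + 484) - 451 = ((-19*11 + 30*(3 + 11)²) + 484) - 451 = ((-209 + 30*14²) + 484) - 451 = ((-209 + 30*196) + 484) - 451 = ((-209 + 5880) + 484) - 451 = (5671 + 484) - 451 = 6155 - 451 = 5704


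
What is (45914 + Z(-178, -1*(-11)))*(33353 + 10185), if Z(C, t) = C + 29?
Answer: 1992516570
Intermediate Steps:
Z(C, t) = 29 + C
(45914 + Z(-178, -1*(-11)))*(33353 + 10185) = (45914 + (29 - 178))*(33353 + 10185) = (45914 - 149)*43538 = 45765*43538 = 1992516570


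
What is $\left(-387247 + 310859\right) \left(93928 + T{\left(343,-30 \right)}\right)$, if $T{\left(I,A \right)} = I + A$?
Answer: $-7198881508$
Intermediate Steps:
$T{\left(I,A \right)} = A + I$
$\left(-387247 + 310859\right) \left(93928 + T{\left(343,-30 \right)}\right) = \left(-387247 + 310859\right) \left(93928 + \left(-30 + 343\right)\right) = - 76388 \left(93928 + 313\right) = \left(-76388\right) 94241 = -7198881508$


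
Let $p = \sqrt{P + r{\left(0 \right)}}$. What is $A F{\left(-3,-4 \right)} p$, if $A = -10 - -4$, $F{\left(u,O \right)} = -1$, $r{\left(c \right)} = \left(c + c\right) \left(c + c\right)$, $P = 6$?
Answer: $6 \sqrt{6} \approx 14.697$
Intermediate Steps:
$r{\left(c \right)} = 4 c^{2}$ ($r{\left(c \right)} = 2 c 2 c = 4 c^{2}$)
$p = \sqrt{6}$ ($p = \sqrt{6 + 4 \cdot 0^{2}} = \sqrt{6 + 4 \cdot 0} = \sqrt{6 + 0} = \sqrt{6} \approx 2.4495$)
$A = -6$ ($A = -10 + 4 = -6$)
$A F{\left(-3,-4 \right)} p = \left(-6\right) \left(-1\right) \sqrt{6} = 6 \sqrt{6}$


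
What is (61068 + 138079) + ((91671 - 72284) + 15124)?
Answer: 233658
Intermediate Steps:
(61068 + 138079) + ((91671 - 72284) + 15124) = 199147 + (19387 + 15124) = 199147 + 34511 = 233658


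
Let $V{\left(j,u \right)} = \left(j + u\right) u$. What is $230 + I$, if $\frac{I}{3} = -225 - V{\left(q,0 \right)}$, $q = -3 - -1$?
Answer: $-445$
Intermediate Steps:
$q = -2$ ($q = -3 + 1 = -2$)
$V{\left(j,u \right)} = u \left(j + u\right)$
$I = -675$ ($I = 3 \left(-225 - 0 \left(-2 + 0\right)\right) = 3 \left(-225 - 0 \left(-2\right)\right) = 3 \left(-225 - 0\right) = 3 \left(-225 + 0\right) = 3 \left(-225\right) = -675$)
$230 + I = 230 - 675 = -445$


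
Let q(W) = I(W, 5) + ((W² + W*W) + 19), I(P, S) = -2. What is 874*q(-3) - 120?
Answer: 30470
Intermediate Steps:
q(W) = 17 + 2*W² (q(W) = -2 + ((W² + W*W) + 19) = -2 + ((W² + W²) + 19) = -2 + (2*W² + 19) = -2 + (19 + 2*W²) = 17 + 2*W²)
874*q(-3) - 120 = 874*(17 + 2*(-3)²) - 120 = 874*(17 + 2*9) - 120 = 874*(17 + 18) - 120 = 874*35 - 120 = 30590 - 120 = 30470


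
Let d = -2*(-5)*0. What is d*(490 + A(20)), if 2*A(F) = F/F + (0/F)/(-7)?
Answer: 0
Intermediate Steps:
d = 0 (d = 10*0 = 0)
A(F) = ½ (A(F) = (F/F + (0/F)/(-7))/2 = (1 + 0*(-⅐))/2 = (1 + 0)/2 = (½)*1 = ½)
d*(490 + A(20)) = 0*(490 + ½) = 0*(981/2) = 0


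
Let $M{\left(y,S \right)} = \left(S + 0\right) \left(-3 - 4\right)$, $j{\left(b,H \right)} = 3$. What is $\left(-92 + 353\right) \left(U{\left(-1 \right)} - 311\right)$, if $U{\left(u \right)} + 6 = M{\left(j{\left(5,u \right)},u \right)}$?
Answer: $-80910$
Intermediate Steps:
$M{\left(y,S \right)} = - 7 S$ ($M{\left(y,S \right)} = S \left(-7\right) = - 7 S$)
$U{\left(u \right)} = -6 - 7 u$
$\left(-92 + 353\right) \left(U{\left(-1 \right)} - 311\right) = \left(-92 + 353\right) \left(\left(-6 - -7\right) - 311\right) = 261 \left(\left(-6 + 7\right) - 311\right) = 261 \left(1 - 311\right) = 261 \left(-310\right) = -80910$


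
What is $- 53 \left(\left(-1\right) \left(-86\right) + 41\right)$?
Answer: $-6731$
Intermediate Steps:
$- 53 \left(\left(-1\right) \left(-86\right) + 41\right) = - 53 \left(86 + 41\right) = \left(-53\right) 127 = -6731$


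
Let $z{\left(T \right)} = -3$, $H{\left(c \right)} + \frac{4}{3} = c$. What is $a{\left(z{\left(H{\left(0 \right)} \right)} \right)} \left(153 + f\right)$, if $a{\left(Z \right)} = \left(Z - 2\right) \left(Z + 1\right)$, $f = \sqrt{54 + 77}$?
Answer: $1530 + 10 \sqrt{131} \approx 1644.5$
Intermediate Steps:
$H{\left(c \right)} = - \frac{4}{3} + c$
$f = \sqrt{131} \approx 11.446$
$a{\left(Z \right)} = \left(1 + Z\right) \left(-2 + Z\right)$ ($a{\left(Z \right)} = \left(-2 + Z\right) \left(1 + Z\right) = \left(1 + Z\right) \left(-2 + Z\right)$)
$a{\left(z{\left(H{\left(0 \right)} \right)} \right)} \left(153 + f\right) = \left(-2 + \left(-3\right)^{2} - -3\right) \left(153 + \sqrt{131}\right) = \left(-2 + 9 + 3\right) \left(153 + \sqrt{131}\right) = 10 \left(153 + \sqrt{131}\right) = 1530 + 10 \sqrt{131}$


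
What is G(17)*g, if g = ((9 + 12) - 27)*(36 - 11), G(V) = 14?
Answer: -2100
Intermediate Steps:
g = -150 (g = (21 - 27)*25 = -6*25 = -150)
G(17)*g = 14*(-150) = -2100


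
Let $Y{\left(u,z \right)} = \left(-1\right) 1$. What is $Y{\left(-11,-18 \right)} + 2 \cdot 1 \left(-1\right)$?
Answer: $-3$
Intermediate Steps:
$Y{\left(u,z \right)} = -1$
$Y{\left(-11,-18 \right)} + 2 \cdot 1 \left(-1\right) = -1 + 2 \cdot 1 \left(-1\right) = -1 + 2 \left(-1\right) = -1 - 2 = -3$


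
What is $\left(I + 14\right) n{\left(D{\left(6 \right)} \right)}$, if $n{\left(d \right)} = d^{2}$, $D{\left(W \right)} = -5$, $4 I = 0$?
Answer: $350$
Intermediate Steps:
$I = 0$ ($I = \frac{1}{4} \cdot 0 = 0$)
$\left(I + 14\right) n{\left(D{\left(6 \right)} \right)} = \left(0 + 14\right) \left(-5\right)^{2} = 14 \cdot 25 = 350$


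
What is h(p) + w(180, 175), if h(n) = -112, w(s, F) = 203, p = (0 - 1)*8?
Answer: 91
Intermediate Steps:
p = -8 (p = -1*8 = -8)
h(p) + w(180, 175) = -112 + 203 = 91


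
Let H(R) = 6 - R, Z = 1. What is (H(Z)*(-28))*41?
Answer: -5740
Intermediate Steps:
(H(Z)*(-28))*41 = ((6 - 1*1)*(-28))*41 = ((6 - 1)*(-28))*41 = (5*(-28))*41 = -140*41 = -5740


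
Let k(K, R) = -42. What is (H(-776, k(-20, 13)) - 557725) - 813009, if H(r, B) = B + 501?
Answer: -1370275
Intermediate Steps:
H(r, B) = 501 + B
(H(-776, k(-20, 13)) - 557725) - 813009 = ((501 - 42) - 557725) - 813009 = (459 - 557725) - 813009 = -557266 - 813009 = -1370275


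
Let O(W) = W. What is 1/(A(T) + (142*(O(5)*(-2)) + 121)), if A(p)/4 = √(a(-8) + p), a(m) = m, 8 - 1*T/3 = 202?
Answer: -1299/1696841 - 4*I*√590/1696841 ≈ -0.00076554 - 5.7259e-5*I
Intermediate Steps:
T = -582 (T = 24 - 3*202 = 24 - 606 = -582)
A(p) = 4*√(-8 + p)
1/(A(T) + (142*(O(5)*(-2)) + 121)) = 1/(4*√(-8 - 582) + (142*(5*(-2)) + 121)) = 1/(4*√(-590) + (142*(-10) + 121)) = 1/(4*(I*√590) + (-1420 + 121)) = 1/(4*I*√590 - 1299) = 1/(-1299 + 4*I*√590)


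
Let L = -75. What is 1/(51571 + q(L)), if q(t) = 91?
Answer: 1/51662 ≈ 1.9357e-5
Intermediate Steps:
1/(51571 + q(L)) = 1/(51571 + 91) = 1/51662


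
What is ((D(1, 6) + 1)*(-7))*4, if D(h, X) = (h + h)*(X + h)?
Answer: -420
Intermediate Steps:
D(h, X) = 2*h*(X + h) (D(h, X) = (2*h)*(X + h) = 2*h*(X + h))
((D(1, 6) + 1)*(-7))*4 = ((2*1*(6 + 1) + 1)*(-7))*4 = ((2*1*7 + 1)*(-7))*4 = ((14 + 1)*(-7))*4 = (15*(-7))*4 = -105*4 = -420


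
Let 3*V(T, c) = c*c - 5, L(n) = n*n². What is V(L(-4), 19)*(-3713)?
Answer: -1321828/3 ≈ -4.4061e+5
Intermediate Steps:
L(n) = n³
V(T, c) = -5/3 + c²/3 (V(T, c) = (c*c - 5)/3 = (c² - 5)/3 = (-5 + c²)/3 = -5/3 + c²/3)
V(L(-4), 19)*(-3713) = (-5/3 + (⅓)*19²)*(-3713) = (-5/3 + (⅓)*361)*(-3713) = (-5/3 + 361/3)*(-3713) = (356/3)*(-3713) = -1321828/3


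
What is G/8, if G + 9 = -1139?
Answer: -287/2 ≈ -143.50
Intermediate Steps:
G = -1148 (G = -9 - 1139 = -1148)
G/8 = -1148/8 = -1148*⅛ = -287/2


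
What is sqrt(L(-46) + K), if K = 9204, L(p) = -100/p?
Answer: sqrt(4870066)/23 ≈ 95.949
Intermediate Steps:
sqrt(L(-46) + K) = sqrt(-100/(-46) + 9204) = sqrt(-100*(-1/46) + 9204) = sqrt(50/23 + 9204) = sqrt(211742/23) = sqrt(4870066)/23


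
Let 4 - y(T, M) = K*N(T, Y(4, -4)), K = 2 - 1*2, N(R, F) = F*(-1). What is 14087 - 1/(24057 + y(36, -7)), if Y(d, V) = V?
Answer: 338947306/24061 ≈ 14087.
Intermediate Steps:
N(R, F) = -F
K = 0 (K = 2 - 2 = 0)
y(T, M) = 4 (y(T, M) = 4 - 0*(-1*(-4)) = 4 - 0*4 = 4 - 1*0 = 4 + 0 = 4)
14087 - 1/(24057 + y(36, -7)) = 14087 - 1/(24057 + 4) = 14087 - 1/24061 = 338947306/24061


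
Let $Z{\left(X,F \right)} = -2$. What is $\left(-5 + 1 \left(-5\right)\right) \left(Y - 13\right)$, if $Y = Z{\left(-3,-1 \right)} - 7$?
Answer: $220$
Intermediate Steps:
$Y = -9$ ($Y = -2 - 7 = -9$)
$\left(-5 + 1 \left(-5\right)\right) \left(Y - 13\right) = \left(-5 + 1 \left(-5\right)\right) \left(-9 - 13\right) = \left(-5 - 5\right) \left(-22\right) = \left(-10\right) \left(-22\right) = 220$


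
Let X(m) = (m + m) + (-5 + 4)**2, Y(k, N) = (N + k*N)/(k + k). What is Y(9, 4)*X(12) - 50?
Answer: 50/9 ≈ 5.5556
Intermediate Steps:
Y(k, N) = (N + N*k)/(2*k) (Y(k, N) = (N + N*k)/((2*k)) = (N + N*k)*(1/(2*k)) = (N + N*k)/(2*k))
X(m) = 1 + 2*m (X(m) = 2*m + (-1)**2 = 2*m + 1 = 1 + 2*m)
Y(9, 4)*X(12) - 50 = ((1/2)*4*(1 + 9)/9)*(1 + 2*12) - 50 = ((1/2)*4*(1/9)*10)*(1 + 24) - 50 = (20/9)*25 - 50 = 500/9 - 50 = 50/9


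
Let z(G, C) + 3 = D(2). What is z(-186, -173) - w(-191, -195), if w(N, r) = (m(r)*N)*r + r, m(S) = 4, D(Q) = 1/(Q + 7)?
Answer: -1339091/9 ≈ -1.4879e+5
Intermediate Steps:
D(Q) = 1/(7 + Q)
z(G, C) = -26/9 (z(G, C) = -3 + 1/(7 + 2) = -3 + 1/9 = -3 + ⅑ = -26/9)
w(N, r) = r + 4*N*r (w(N, r) = (4*N)*r + r = 4*N*r + r = r + 4*N*r)
z(-186, -173) - w(-191, -195) = -26/9 - (-195)*(1 + 4*(-191)) = -26/9 - (-195)*(1 - 764) = -26/9 - (-195)*(-763) = -26/9 - 1*148785 = -26/9 - 148785 = -1339091/9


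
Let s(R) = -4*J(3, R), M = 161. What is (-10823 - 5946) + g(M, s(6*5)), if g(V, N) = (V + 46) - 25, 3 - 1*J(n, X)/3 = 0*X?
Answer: -16587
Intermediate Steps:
J(n, X) = 9 (J(n, X) = 9 - 0*X = 9 - 3*0 = 9 + 0 = 9)
s(R) = -36 (s(R) = -4*9 = -36)
g(V, N) = 21 + V (g(V, N) = (46 + V) - 25 = 21 + V)
(-10823 - 5946) + g(M, s(6*5)) = (-10823 - 5946) + (21 + 161) = -16769 + 182 = -16587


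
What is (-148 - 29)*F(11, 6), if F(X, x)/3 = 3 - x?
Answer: 1593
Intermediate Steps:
F(X, x) = 9 - 3*x (F(X, x) = 3*(3 - x) = 9 - 3*x)
(-148 - 29)*F(11, 6) = (-148 - 29)*(9 - 3*6) = -177*(9 - 18) = -177*(-9) = 1593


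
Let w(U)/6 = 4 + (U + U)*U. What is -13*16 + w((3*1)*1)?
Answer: -76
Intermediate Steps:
w(U) = 24 + 12*U² (w(U) = 6*(4 + (U + U)*U) = 6*(4 + (2*U)*U) = 6*(4 + 2*U²) = 24 + 12*U²)
-13*16 + w((3*1)*1) = -13*16 + (24 + 12*((3*1)*1)²) = -208 + (24 + 12*(3*1)²) = -208 + (24 + 12*3²) = -208 + (24 + 12*9) = -208 + (24 + 108) = -208 + 132 = -76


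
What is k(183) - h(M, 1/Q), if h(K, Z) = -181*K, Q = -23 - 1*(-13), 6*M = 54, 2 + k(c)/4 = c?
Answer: 2353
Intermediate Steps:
k(c) = -8 + 4*c
M = 9 (M = (⅙)*54 = 9)
Q = -10 (Q = -23 + 13 = -10)
k(183) - h(M, 1/Q) = (-8 + 4*183) - (-181)*9 = (-8 + 732) - 1*(-1629) = 724 + 1629 = 2353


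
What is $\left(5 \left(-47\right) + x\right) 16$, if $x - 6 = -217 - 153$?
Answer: $-9584$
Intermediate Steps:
$x = -364$ ($x = 6 - 370 = -364$)
$\left(5 \left(-47\right) + x\right) 16 = \left(5 \left(-47\right) - 364\right) 16 = \left(-235 - 364\right) 16 = \left(-599\right) 16 = -9584$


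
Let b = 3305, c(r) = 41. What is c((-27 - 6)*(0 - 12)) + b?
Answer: 3346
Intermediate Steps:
c((-27 - 6)*(0 - 12)) + b = 41 + 3305 = 3346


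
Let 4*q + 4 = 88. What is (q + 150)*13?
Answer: 2223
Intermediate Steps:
q = 21 (q = -1 + (¼)*88 = -1 + 22 = 21)
(q + 150)*13 = (21 + 150)*13 = 171*13 = 2223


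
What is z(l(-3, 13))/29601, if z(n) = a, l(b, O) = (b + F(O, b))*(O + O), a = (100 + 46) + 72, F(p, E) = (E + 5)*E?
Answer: 218/29601 ≈ 0.0073646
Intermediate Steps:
F(p, E) = E*(5 + E) (F(p, E) = (5 + E)*E = E*(5 + E))
a = 218 (a = 146 + 72 = 218)
l(b, O) = 2*O*(b + b*(5 + b)) (l(b, O) = (b + b*(5 + b))*(O + O) = (b + b*(5 + b))*(2*O) = 2*O*(b + b*(5 + b)))
z(n) = 218
z(l(-3, 13))/29601 = 218/29601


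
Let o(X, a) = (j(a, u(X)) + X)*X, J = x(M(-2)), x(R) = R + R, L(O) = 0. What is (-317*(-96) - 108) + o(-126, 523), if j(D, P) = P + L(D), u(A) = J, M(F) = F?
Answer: 46704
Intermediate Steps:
x(R) = 2*R
J = -4 (J = 2*(-2) = -4)
u(A) = -4
j(D, P) = P (j(D, P) = P + 0 = P)
o(X, a) = X*(-4 + X) (o(X, a) = (-4 + X)*X = X*(-4 + X))
(-317*(-96) - 108) + o(-126, 523) = (-317*(-96) - 108) - 126*(-4 - 126) = (30432 - 108) - 126*(-130) = 30324 + 16380 = 46704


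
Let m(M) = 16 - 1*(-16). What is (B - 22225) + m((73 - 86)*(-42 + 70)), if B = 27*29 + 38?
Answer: -21372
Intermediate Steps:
m(M) = 32 (m(M) = 16 + 16 = 32)
B = 821 (B = 783 + 38 = 821)
(B - 22225) + m((73 - 86)*(-42 + 70)) = (821 - 22225) + 32 = -21404 + 32 = -21372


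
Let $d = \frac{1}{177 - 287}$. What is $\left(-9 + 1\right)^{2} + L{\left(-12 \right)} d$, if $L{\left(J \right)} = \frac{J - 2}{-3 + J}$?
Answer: $\frac{52793}{825} \approx 63.992$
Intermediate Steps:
$L{\left(J \right)} = \frac{-2 + J}{-3 + J}$
$d = - \frac{1}{110}$ ($d = \frac{1}{-110} = - \frac{1}{110} \approx -0.0090909$)
$\left(-9 + 1\right)^{2} + L{\left(-12 \right)} d = \left(-9 + 1\right)^{2} + \frac{-2 - 12}{-3 - 12} \left(- \frac{1}{110}\right) = \left(-8\right)^{2} + \frac{1}{-15} \left(-14\right) \left(- \frac{1}{110}\right) = 64 + \left(- \frac{1}{15}\right) \left(-14\right) \left(- \frac{1}{110}\right) = 64 + \frac{14}{15} \left(- \frac{1}{110}\right) = 64 - \frac{7}{825} = \frac{52793}{825}$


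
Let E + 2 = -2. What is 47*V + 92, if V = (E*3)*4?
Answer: -2164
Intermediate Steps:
E = -4 (E = -2 - 2 = -4)
V = -48 (V = -4*3*4 = -12*4 = -48)
47*V + 92 = 47*(-48) + 92 = -2256 + 92 = -2164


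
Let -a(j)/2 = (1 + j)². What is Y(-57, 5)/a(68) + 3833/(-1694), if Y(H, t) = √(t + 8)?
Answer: -3833/1694 - √13/9522 ≈ -2.2631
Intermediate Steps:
Y(H, t) = √(8 + t)
a(j) = -2*(1 + j)²
Y(-57, 5)/a(68) + 3833/(-1694) = √(8 + 5)/((-2*(1 + 68)²)) + 3833/(-1694) = √13/((-2*69²)) + 3833*(-1/1694) = √13/((-2*4761)) - 3833/1694 = √13/(-9522) - 3833/1694 = √13*(-1/9522) - 3833/1694 = -√13/9522 - 3833/1694 = -3833/1694 - √13/9522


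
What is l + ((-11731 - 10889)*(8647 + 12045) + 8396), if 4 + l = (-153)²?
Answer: -468021239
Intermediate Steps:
l = 23405 (l = -4 + (-153)² = -4 + 23409 = 23405)
l + ((-11731 - 10889)*(8647 + 12045) + 8396) = 23405 + ((-11731 - 10889)*(8647 + 12045) + 8396) = 23405 + (-22620*20692 + 8396) = 23405 + (-468053040 + 8396) = 23405 - 468044644 = -468021239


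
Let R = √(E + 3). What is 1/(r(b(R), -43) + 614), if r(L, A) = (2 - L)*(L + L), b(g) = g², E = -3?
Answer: 1/614 ≈ 0.0016287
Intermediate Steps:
R = 0 (R = √(-3 + 3) = √0 = 0)
r(L, A) = 2*L*(2 - L) (r(L, A) = (2 - L)*(2*L) = 2*L*(2 - L))
1/(r(b(R), -43) + 614) = 1/(2*0²*(2 - 1*0²) + 614) = 1/(2*0*(2 - 1*0) + 614) = 1/(2*0*(2 + 0) + 614) = 1/(2*0*2 + 614) = 1/(0 + 614) = 1/614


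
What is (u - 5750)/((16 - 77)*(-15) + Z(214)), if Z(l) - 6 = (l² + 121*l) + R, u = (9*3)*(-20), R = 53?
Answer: -3145/36332 ≈ -0.086563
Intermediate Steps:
u = -540 (u = 27*(-20) = -540)
Z(l) = 59 + l² + 121*l (Z(l) = 6 + ((l² + 121*l) + 53) = 6 + (53 + l² + 121*l) = 59 + l² + 121*l)
(u - 5750)/((16 - 77)*(-15) + Z(214)) = (-540 - 5750)/((16 - 77)*(-15) + (59 + 214² + 121*214)) = -6290/(-61*(-15) + (59 + 45796 + 25894)) = -6290/(915 + 71749) = -6290/72664 = -6290*1/72664 = -3145/36332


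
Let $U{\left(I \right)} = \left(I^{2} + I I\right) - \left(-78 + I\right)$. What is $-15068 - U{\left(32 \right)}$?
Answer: $-17162$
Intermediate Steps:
$U{\left(I \right)} = 78 - I + 2 I^{2}$ ($U{\left(I \right)} = \left(I^{2} + I^{2}\right) - \left(-78 + I\right) = 2 I^{2} - \left(-78 + I\right) = 78 - I + 2 I^{2}$)
$-15068 - U{\left(32 \right)} = -15068 - \left(78 - 32 + 2 \cdot 32^{2}\right) = -15068 - \left(78 - 32 + 2 \cdot 1024\right) = -15068 - \left(78 - 32 + 2048\right) = -15068 - 2094 = -17162$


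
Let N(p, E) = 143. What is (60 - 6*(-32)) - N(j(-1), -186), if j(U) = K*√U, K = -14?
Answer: 109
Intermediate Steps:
j(U) = -14*√U
(60 - 6*(-32)) - N(j(-1), -186) = (60 - 6*(-32)) - 1*143 = (60 + 192) - 143 = 252 - 143 = 109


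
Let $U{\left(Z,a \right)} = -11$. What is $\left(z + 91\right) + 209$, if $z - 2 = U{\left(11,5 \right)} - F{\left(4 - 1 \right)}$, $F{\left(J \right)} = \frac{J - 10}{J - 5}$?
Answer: $\frac{575}{2} \approx 287.5$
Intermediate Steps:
$F{\left(J \right)} = \frac{-10 + J}{-5 + J}$
$z = - \frac{25}{2}$ ($z = 2 - \left(11 + \frac{-10 + \left(4 - 1\right)}{-5 + \left(4 - 1\right)}\right) = 2 - \left(11 + \frac{-10 + 3}{-5 + 3}\right) = 2 - \left(11 + \frac{1}{-2} \left(-7\right)\right) = 2 - \left(11 - - \frac{7}{2}\right) = 2 - \frac{29}{2} = - \frac{25}{2} \approx -12.5$)
$\left(z + 91\right) + 209 = \left(- \frac{25}{2} + 91\right) + 209 = \frac{157}{2} + 209 = \frac{575}{2}$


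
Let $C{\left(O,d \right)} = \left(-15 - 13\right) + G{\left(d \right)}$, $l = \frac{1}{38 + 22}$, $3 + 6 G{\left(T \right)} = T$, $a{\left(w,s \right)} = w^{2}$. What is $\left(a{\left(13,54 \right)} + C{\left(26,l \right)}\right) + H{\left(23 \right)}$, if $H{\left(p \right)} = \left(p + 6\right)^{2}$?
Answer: $\frac{353341}{360} \approx 981.5$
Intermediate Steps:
$G{\left(T \right)} = - \frac{1}{2} + \frac{T}{6}$
$l = \frac{1}{60} \approx 0.016667$
$C{\left(O,d \right)} = - \frac{57}{2} + \frac{d}{6}$ ($C{\left(O,d \right)} = \left(-15 - 13\right) + \left(- \frac{1}{2} + \frac{d}{6}\right) = -28 + \left(- \frac{1}{2} + \frac{d}{6}\right) = - \frac{57}{2} + \frac{d}{6}$)
$H{\left(p \right)} = \left(6 + p\right)^{2}$
$\left(a{\left(13,54 \right)} + C{\left(26,l \right)}\right) + H{\left(23 \right)} = \left(13^{2} + \left(- \frac{57}{2} + \frac{1}{6} \cdot \frac{1}{60}\right)\right) + \left(6 + 23\right)^{2} = \left(169 + \left(- \frac{57}{2} + \frac{1}{360}\right)\right) + 29^{2} = \left(169 - \frac{10259}{360}\right) + 841 = \frac{50581}{360} + 841 = \frac{353341}{360}$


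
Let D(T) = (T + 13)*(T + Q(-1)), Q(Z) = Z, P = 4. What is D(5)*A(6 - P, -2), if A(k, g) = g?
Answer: -144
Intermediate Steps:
D(T) = (-1 + T)*(13 + T) (D(T) = (T + 13)*(T - 1) = (13 + T)*(-1 + T) = (-1 + T)*(13 + T))
D(5)*A(6 - P, -2) = (-13 + 5² + 12*5)*(-2) = (-13 + 25 + 60)*(-2) = 72*(-2) = -144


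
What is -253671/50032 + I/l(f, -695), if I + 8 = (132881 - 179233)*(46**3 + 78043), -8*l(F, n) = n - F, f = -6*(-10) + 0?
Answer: -3253748224780101/37774160 ≈ -8.6137e+7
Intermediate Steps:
f = 60 (f = 60 + 0 = 60)
l(F, n) = -n/8 + F/8 (l(F, n) = -(n - F)/8 = -n/8 + F/8)
I = -8129167416 (I = -8 + (132881 - 179233)*(46**3 + 78043) = -8 - 46352*(97336 + 78043) = -8 - 46352*175379 = -8 - 8129167408 = -8129167416)
-253671/50032 + I/l(f, -695) = -253671/50032 - 8129167416/(-1/8*(-695) + (1/8)*60) = -253671*1/50032 - 8129167416/(695/8 + 15/2) = -253671/50032 - 8129167416/755/8 = -253671/50032 - 8129167416*8/755 = -253671/50032 - 65033339328/755 = -3253748224780101/37774160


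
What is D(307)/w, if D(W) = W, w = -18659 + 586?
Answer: -307/18073 ≈ -0.016987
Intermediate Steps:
w = -18073
D(307)/w = 307/(-18073) = 307*(-1/18073) = -307/18073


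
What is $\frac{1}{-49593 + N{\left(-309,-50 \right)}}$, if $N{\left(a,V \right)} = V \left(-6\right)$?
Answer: $- \frac{1}{49293} \approx -2.0287 \cdot 10^{-5}$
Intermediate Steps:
$N{\left(a,V \right)} = - 6 V$
$\frac{1}{-49593 + N{\left(-309,-50 \right)}} = \frac{1}{-49593 - -300} = \frac{1}{-49593 + 300} = \frac{1}{-49293} = - \frac{1}{49293}$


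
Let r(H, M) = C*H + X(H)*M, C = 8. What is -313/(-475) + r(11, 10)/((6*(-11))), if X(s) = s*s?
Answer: -27086/1425 ≈ -19.008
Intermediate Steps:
X(s) = s**2
r(H, M) = 8*H + M*H**2 (r(H, M) = 8*H + H**2*M = 8*H + M*H**2)
-313/(-475) + r(11, 10)/((6*(-11))) = -313/(-475) + (11*(8 + 11*10))/((6*(-11))) = -313*(-1/475) + (11*(8 + 110))/(-66) = 313/475 + (11*118)*(-1/66) = 313/475 + 1298*(-1/66) = 313/475 - 59/3 = -27086/1425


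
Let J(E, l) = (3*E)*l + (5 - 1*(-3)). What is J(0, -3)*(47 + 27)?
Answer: 592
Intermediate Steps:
J(E, l) = 8 + 3*E*l (J(E, l) = 3*E*l + (5 + 3) = 3*E*l + 8 = 8 + 3*E*l)
J(0, -3)*(47 + 27) = (8 + 3*0*(-3))*(47 + 27) = (8 + 0)*74 = 8*74 = 592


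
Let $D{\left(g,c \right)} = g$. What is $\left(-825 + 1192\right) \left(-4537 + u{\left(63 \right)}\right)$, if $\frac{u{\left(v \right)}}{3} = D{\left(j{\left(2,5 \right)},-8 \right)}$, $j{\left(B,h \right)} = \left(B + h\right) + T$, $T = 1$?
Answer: $-1656271$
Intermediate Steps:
$j{\left(B,h \right)} = 1 + B + h$ ($j{\left(B,h \right)} = \left(B + h\right) + 1 = 1 + B + h$)
$u{\left(v \right)} = 24$ ($u{\left(v \right)} = 3 \left(1 + 2 + 5\right) = 3 \cdot 8 = 24$)
$\left(-825 + 1192\right) \left(-4537 + u{\left(63 \right)}\right) = \left(-825 + 1192\right) \left(-4537 + 24\right) = 367 \left(-4513\right) = -1656271$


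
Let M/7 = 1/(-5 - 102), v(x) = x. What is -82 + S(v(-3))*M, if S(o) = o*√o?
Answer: -82 + 21*I*√3/107 ≈ -82.0 + 0.33994*I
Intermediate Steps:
M = -7/107 (M = 7/(-5 - 102) = 7/(-107) = 7*(-1/107) = -7/107 ≈ -0.065421)
S(o) = o^(3/2)
-82 + S(v(-3))*M = -82 + (-3)^(3/2)*(-7/107) = -82 - 3*I*√3*(-7/107) = -82 + 21*I*√3/107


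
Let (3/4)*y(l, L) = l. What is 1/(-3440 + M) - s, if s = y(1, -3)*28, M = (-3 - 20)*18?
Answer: -431651/11562 ≈ -37.334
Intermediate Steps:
M = -414 (M = -23*18 = -414)
y(l, L) = 4*l/3
s = 112/3 (s = ((4/3)*1)*28 = (4/3)*28 = 112/3 ≈ 37.333)
1/(-3440 + M) - s = 1/(-3440 - 414) - 1*112/3 = 1/(-3854) - 112/3 = -1/3854 - 112/3 = -431651/11562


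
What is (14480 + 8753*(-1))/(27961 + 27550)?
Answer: 5727/55511 ≈ 0.10317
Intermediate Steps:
(14480 + 8753*(-1))/(27961 + 27550) = (14480 - 8753)/55511 = 5727*(1/55511) = 5727/55511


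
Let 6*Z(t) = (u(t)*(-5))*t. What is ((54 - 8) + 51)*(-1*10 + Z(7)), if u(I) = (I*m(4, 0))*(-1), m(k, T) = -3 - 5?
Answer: -97970/3 ≈ -32657.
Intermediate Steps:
m(k, T) = -8
u(I) = 8*I (u(I) = (I*(-8))*(-1) = -8*I*(-1) = 8*I)
Z(t) = -20*t²/3 (Z(t) = (((8*t)*(-5))*t)/6 = ((-40*t)*t)/6 = (-40*t²)/6 = -20*t²/3)
((54 - 8) + 51)*(-1*10 + Z(7)) = ((54 - 8) + 51)*(-1*10 - 20/3*7²) = (46 + 51)*(-10 - 20/3*49) = 97*(-10 - 980/3) = 97*(-1010/3) = -97970/3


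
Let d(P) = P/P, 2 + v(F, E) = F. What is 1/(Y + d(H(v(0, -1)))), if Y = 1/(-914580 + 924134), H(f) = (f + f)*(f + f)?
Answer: 9554/9555 ≈ 0.99990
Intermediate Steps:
v(F, E) = -2 + F
H(f) = 4*f² (H(f) = (2*f)*(2*f) = 4*f²)
d(P) = 1
Y = 1/9554 ≈ 0.00010467
1/(Y + d(H(v(0, -1)))) = 1/(1/9554 + 1) = 1/(9555/9554) = 9554/9555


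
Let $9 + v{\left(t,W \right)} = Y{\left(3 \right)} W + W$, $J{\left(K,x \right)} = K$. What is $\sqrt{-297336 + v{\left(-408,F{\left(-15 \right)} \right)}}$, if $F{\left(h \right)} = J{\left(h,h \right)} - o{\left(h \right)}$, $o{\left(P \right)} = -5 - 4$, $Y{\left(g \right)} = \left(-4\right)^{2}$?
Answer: $i \sqrt{297447} \approx 545.39 i$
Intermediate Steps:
$Y{\left(g \right)} = 16$
$o{\left(P \right)} = -9$ ($o{\left(P \right)} = -5 - 4 = -9$)
$F{\left(h \right)} = 9 + h$ ($F{\left(h \right)} = h - -9 = h + 9 = 9 + h$)
$v{\left(t,W \right)} = -9 + 17 W$ ($v{\left(t,W \right)} = -9 + \left(16 W + W\right) = -9 + 17 W$)
$\sqrt{-297336 + v{\left(-408,F{\left(-15 \right)} \right)}} = \sqrt{-297336 + \left(-9 + 17 \left(9 - 15\right)\right)} = \sqrt{-297336 + \left(-9 + 17 \left(-6\right)\right)} = \sqrt{-297336 - 111} = \sqrt{-297447} = i \sqrt{297447}$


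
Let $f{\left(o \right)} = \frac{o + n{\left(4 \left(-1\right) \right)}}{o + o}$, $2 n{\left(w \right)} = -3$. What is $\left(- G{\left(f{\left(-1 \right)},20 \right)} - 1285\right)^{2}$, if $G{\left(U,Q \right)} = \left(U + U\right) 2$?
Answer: $1664100$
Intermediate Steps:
$n{\left(w \right)} = - \frac{3}{2}$ ($n{\left(w \right)} = \frac{1}{2} \left(-3\right) = - \frac{3}{2}$)
$f{\left(o \right)} = \frac{- \frac{3}{2} + o}{2 o}$ ($f{\left(o \right)} = \frac{o - \frac{3}{2}}{o + o} = \frac{- \frac{3}{2} + o}{2 o}$)
$G{\left(U,Q \right)} = 4 U$ ($G{\left(U,Q \right)} = 2 U 2 = 4 U$)
$\left(- G{\left(f{\left(-1 \right)},20 \right)} - 1285\right)^{2} = \left(- 4 \frac{-3 + 2 \left(-1\right)}{4 \left(-1\right)} - 1285\right)^{2} = \left(- 4 \cdot \frac{1}{4} \left(-1\right) \left(-3 - 2\right) - 1285\right)^{2} = \left(- 4 \cdot \frac{1}{4} \left(-1\right) \left(-5\right) - 1285\right)^{2} = \left(- \frac{4 \cdot 5}{4} - 1285\right)^{2} = \left(\left(-1\right) 5 - 1285\right)^{2} = \left(-5 - 1285\right)^{2} = \left(-1290\right)^{2} = 1664100$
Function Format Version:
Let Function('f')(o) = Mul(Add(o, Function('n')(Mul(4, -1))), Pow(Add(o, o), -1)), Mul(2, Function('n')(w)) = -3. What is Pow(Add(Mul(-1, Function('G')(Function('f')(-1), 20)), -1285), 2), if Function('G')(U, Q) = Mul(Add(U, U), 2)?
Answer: 1664100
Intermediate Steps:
Function('n')(w) = Rational(-3, 2) (Function('n')(w) = Mul(Rational(1, 2), -3) = Rational(-3, 2))
Function('f')(o) = Mul(Rational(1, 2), Pow(o, -1), Add(Rational(-3, 2), o)) (Function('f')(o) = Mul(Add(o, Rational(-3, 2)), Pow(Add(o, o), -1)) = Mul(Add(Rational(-3, 2), o), Pow(Mul(2, o), -1)) = Mul(Add(Rational(-3, 2), o), Mul(Rational(1, 2), Pow(o, -1))) = Mul(Rational(1, 2), Pow(o, -1), Add(Rational(-3, 2), o)))
Function('G')(U, Q) = Mul(4, U) (Function('G')(U, Q) = Mul(Mul(2, U), 2) = Mul(4, U))
Pow(Add(Mul(-1, Function('G')(Function('f')(-1), 20)), -1285), 2) = Pow(Add(Mul(-1, Mul(4, Mul(Rational(1, 4), Pow(-1, -1), Add(-3, Mul(2, -1))))), -1285), 2) = Pow(Add(Mul(-1, Mul(4, Mul(Rational(1, 4), -1, Add(-3, -2)))), -1285), 2) = Pow(Add(Mul(-1, Mul(4, Mul(Rational(1, 4), -1, -5))), -1285), 2) = Pow(Add(Mul(-1, Mul(4, Rational(5, 4))), -1285), 2) = Pow(Add(Mul(-1, 5), -1285), 2) = Pow(Add(-5, -1285), 2) = Pow(-1290, 2) = 1664100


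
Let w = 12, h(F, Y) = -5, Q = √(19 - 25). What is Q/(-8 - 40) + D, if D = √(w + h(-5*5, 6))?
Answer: √7 - I*√6/48 ≈ 2.6458 - 0.051031*I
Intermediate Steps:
Q = I*√6 (Q = √(-6) = I*√6 ≈ 2.4495*I)
D = √7 (D = √(12 - 5) = √7 ≈ 2.6458)
Q/(-8 - 40) + D = (I*√6)/(-8 - 40) + √7 = (I*√6)/(-48) + √7 = (I*√6)*(-1/48) + √7 = -I*√6/48 + √7 = √7 - I*√6/48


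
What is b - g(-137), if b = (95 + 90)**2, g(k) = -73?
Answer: 34298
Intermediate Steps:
b = 34225 (b = 185**2 = 34225)
b - g(-137) = 34225 - 1*(-73) = 34225 + 73 = 34298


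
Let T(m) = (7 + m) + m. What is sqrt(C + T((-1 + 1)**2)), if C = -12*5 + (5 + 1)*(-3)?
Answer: I*sqrt(71) ≈ 8.4261*I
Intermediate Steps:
T(m) = 7 + 2*m
C = -78 (C = -60 + 6*(-3) = -60 - 18 = -78)
sqrt(C + T((-1 + 1)**2)) = sqrt(-78 + (7 + 2*(-1 + 1)**2)) = sqrt(-78 + (7 + 2*0**2)) = sqrt(-78 + (7 + 2*0)) = sqrt(-78 + (7 + 0)) = sqrt(-78 + 7) = sqrt(-71) = I*sqrt(71)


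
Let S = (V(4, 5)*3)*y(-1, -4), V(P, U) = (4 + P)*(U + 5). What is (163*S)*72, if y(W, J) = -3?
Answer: -8449920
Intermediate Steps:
V(P, U) = (4 + P)*(5 + U)
S = -720 (S = ((20 + 4*5 + 5*4 + 4*5)*3)*(-3) = ((20 + 20 + 20 + 20)*3)*(-3) = (80*3)*(-3) = 240*(-3) = -720)
(163*S)*72 = (163*(-720))*72 = -117360*72 = -8449920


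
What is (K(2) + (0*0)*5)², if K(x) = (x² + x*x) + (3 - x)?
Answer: 81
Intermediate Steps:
K(x) = 3 - x + 2*x² (K(x) = (x² + x²) + (3 - x) = 2*x² + (3 - x) = 3 - x + 2*x²)
(K(2) + (0*0)*5)² = ((3 - 1*2 + 2*2²) + (0*0)*5)² = ((3 - 2 + 2*4) + 0*5)² = ((3 - 2 + 8) + 0)² = (9 + 0)² = 9² = 81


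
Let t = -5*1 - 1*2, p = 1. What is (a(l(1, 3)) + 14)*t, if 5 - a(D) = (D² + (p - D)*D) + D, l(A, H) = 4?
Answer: -77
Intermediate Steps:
a(D) = 5 - D - D² - D*(1 - D) (a(D) = 5 - ((D² + (1 - D)*D) + D) = 5 - ((D² + D*(1 - D)) + D) = 5 - (D + D² + D*(1 - D)) = 5 + (-D - D² - D*(1 - D)) = 5 - D - D² - D*(1 - D))
t = -7 (t = -5 - 2 = -7)
(a(l(1, 3)) + 14)*t = ((5 - 2*4) + 14)*(-7) = ((5 - 8) + 14)*(-7) = (-3 + 14)*(-7) = 11*(-7) = -77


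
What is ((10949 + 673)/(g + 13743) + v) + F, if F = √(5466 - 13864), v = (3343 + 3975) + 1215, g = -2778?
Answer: 31191989/3655 + I*√8398 ≈ 8534.1 + 91.641*I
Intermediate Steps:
v = 8533 (v = 7318 + 1215 = 8533)
F = I*√8398 (F = √(-8398) = I*√8398 ≈ 91.641*I)
((10949 + 673)/(g + 13743) + v) + F = ((10949 + 673)/(-2778 + 13743) + 8533) + I*√8398 = (11622/10965 + 8533) + I*√8398 = (11622*(1/10965) + 8533) + I*√8398 = (3874/3655 + 8533) + I*√8398 = 31191989/3655 + I*√8398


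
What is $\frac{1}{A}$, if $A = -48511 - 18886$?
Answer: $- \frac{1}{67397} \approx -1.4837 \cdot 10^{-5}$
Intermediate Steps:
$A = -67397$ ($A = -48511 - 18886 = -67397$)
$\frac{1}{A} = \frac{1}{-67397} = - \frac{1}{67397}$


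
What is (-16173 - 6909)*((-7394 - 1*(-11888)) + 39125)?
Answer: -1006813758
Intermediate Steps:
(-16173 - 6909)*((-7394 - 1*(-11888)) + 39125) = -23082*((-7394 + 11888) + 39125) = -23082*(4494 + 39125) = -23082*43619 = -1006813758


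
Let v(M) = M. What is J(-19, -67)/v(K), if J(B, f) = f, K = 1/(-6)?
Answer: 402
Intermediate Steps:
K = -1/6 ≈ -0.16667
J(-19, -67)/v(K) = -67/(-1/6) = -67*(-6) = 402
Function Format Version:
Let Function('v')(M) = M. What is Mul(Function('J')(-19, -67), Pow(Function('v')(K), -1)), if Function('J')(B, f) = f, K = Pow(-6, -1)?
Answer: 402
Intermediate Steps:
K = Rational(-1, 6) ≈ -0.16667
Mul(Function('J')(-19, -67), Pow(Function('v')(K), -1)) = Mul(-67, Pow(Rational(-1, 6), -1)) = Mul(-67, -6) = 402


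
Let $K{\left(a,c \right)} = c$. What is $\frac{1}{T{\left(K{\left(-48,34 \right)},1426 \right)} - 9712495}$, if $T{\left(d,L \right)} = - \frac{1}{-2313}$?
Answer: $- \frac{2313}{22465000934} \approx -1.0296 \cdot 10^{-7}$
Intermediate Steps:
$T{\left(d,L \right)} = \frac{1}{2313}$ ($T{\left(d,L \right)} = \left(-1\right) \left(- \frac{1}{2313}\right) = \frac{1}{2313}$)
$\frac{1}{T{\left(K{\left(-48,34 \right)},1426 \right)} - 9712495} = \frac{1}{\frac{1}{2313} - 9712495} = \frac{1}{- \frac{22465000934}{2313}} = - \frac{2313}{22465000934}$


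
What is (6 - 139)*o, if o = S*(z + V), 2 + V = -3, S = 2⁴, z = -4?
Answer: 19152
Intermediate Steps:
S = 16
V = -5 (V = -2 - 3 = -5)
o = -144 (o = 16*(-4 - 5) = 16*(-9) = -144)
(6 - 139)*o = (6 - 139)*(-144) = -133*(-144) = 19152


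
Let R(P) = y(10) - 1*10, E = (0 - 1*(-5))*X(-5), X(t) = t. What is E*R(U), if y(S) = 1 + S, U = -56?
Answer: -25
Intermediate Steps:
E = -25 (E = (0 - 1*(-5))*(-5) = (0 + 5)*(-5) = 5*(-5) = -25)
R(P) = 1 (R(P) = (1 + 10) - 1*10 = 11 - 10 = 1)
E*R(U) = -25*1 = -25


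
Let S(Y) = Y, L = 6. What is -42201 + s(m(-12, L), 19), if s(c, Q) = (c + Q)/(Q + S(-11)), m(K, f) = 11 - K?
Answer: -168783/4 ≈ -42196.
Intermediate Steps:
s(c, Q) = (Q + c)/(-11 + Q) (s(c, Q) = (c + Q)/(Q - 11) = (Q + c)/(-11 + Q))
-42201 + s(m(-12, L), 19) = -42201 + (19 + (11 - 1*(-12)))/(-11 + 19) = -42201 + (19 + (11 + 12))/8 = -42201 + (19 + 23)/8 = -42201 + (⅛)*42 = -42201 + 21/4 = -168783/4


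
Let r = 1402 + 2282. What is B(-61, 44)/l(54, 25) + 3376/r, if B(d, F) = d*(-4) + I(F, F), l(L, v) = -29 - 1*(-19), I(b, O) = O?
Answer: -128404/4605 ≈ -27.884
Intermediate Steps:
l(L, v) = -10 (l(L, v) = -29 + 19 = -10)
B(d, F) = F - 4*d (B(d, F) = d*(-4) + F = -4*d + F = F - 4*d)
r = 3684
B(-61, 44)/l(54, 25) + 3376/r = (44 - 4*(-61))/(-10) + 3376/3684 = (44 + 244)*(-1/10) + 3376*(1/3684) = 288*(-1/10) + 844/921 = -144/5 + 844/921 = -128404/4605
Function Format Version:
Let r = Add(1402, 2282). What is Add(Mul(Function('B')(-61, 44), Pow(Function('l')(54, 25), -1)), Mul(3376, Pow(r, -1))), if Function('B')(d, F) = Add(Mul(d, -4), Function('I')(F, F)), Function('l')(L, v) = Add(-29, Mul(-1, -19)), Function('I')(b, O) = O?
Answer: Rational(-128404, 4605) ≈ -27.884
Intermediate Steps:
Function('l')(L, v) = -10 (Function('l')(L, v) = Add(-29, 19) = -10)
Function('B')(d, F) = Add(F, Mul(-4, d)) (Function('B')(d, F) = Add(Mul(d, -4), F) = Add(Mul(-4, d), F) = Add(F, Mul(-4, d)))
r = 3684
Add(Mul(Function('B')(-61, 44), Pow(Function('l')(54, 25), -1)), Mul(3376, Pow(r, -1))) = Add(Mul(Add(44, Mul(-4, -61)), Pow(-10, -1)), Mul(3376, Pow(3684, -1))) = Add(Mul(Add(44, 244), Rational(-1, 10)), Mul(3376, Rational(1, 3684))) = Add(Mul(288, Rational(-1, 10)), Rational(844, 921)) = Add(Rational(-144, 5), Rational(844, 921)) = Rational(-128404, 4605)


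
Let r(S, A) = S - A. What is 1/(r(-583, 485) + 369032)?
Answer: 1/367964 ≈ 2.7177e-6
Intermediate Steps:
1/(r(-583, 485) + 369032) = 1/((-583 - 1*485) + 369032) = 1/((-583 - 485) + 369032) = 1/(-1068 + 369032) = 1/367964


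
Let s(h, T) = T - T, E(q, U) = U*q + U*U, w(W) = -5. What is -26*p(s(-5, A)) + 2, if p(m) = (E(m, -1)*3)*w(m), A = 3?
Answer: 392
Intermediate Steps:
E(q, U) = U² + U*q (E(q, U) = U*q + U² = U² + U*q)
s(h, T) = 0
p(m) = -15 + 15*m (p(m) = (-(-1 + m)*3)*(-5) = ((1 - m)*3)*(-5) = (3 - 3*m)*(-5) = -15 + 15*m)
-26*p(s(-5, A)) + 2 = -26*(-15 + 15*0) + 2 = -26*(-15 + 0) + 2 = -26*(-15) + 2 = 390 + 2 = 392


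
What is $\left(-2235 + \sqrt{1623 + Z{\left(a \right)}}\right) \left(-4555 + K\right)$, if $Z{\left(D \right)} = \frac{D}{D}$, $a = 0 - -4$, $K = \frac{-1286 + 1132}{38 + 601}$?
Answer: $\frac{2168545255}{213} - \frac{5821598 \sqrt{406}}{639} \approx 9.9974 \cdot 10^{6}$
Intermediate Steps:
$K = - \frac{154}{639} \approx -0.241$
$a = 4$ ($a = 0 + 4 = 4$)
$Z{\left(D \right)} = 1$
$\left(-2235 + \sqrt{1623 + Z{\left(a \right)}}\right) \left(-4555 + K\right) = \left(-2235 + \sqrt{1623 + 1}\right) \left(-4555 - \frac{154}{639}\right) = \left(-2235 + \sqrt{1624}\right) \left(- \frac{2910799}{639}\right) = \left(-2235 + 2 \sqrt{406}\right) \left(- \frac{2910799}{639}\right) = \frac{2168545255}{213} - \frac{5821598 \sqrt{406}}{639}$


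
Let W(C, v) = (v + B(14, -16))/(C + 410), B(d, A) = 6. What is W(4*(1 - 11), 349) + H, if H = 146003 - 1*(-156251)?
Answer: 22366867/74 ≈ 3.0226e+5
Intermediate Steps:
W(C, v) = (6 + v)/(410 + C) (W(C, v) = (v + 6)/(C + 410) = (6 + v)/(410 + C))
H = 302254 (H = 146003 + 156251 = 302254)
W(4*(1 - 11), 349) + H = (6 + 349)/(410 + 4*(1 - 11)) + 302254 = 355/(410 + 4*(-10)) + 302254 = 355/(410 - 40) + 302254 = 355/370 + 302254 = (1/370)*355 + 302254 = 71/74 + 302254 = 22366867/74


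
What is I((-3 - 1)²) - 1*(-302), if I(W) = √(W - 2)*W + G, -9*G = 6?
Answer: 904/3 + 16*√14 ≈ 361.20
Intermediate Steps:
G = -⅔ (G = -⅑*6 = -⅔ ≈ -0.66667)
I(W) = -⅔ + W*√(-2 + W) (I(W) = √(W - 2)*W - ⅔ = √(-2 + W)*W - ⅔ = W*√(-2 + W) - ⅔ = -⅔ + W*√(-2 + W))
I((-3 - 1)²) - 1*(-302) = (-⅔ + (-3 - 1)²*√(-2 + (-3 - 1)²)) - 1*(-302) = (-⅔ + (-4)²*√(-2 + (-4)²)) + 302 = (-⅔ + 16*√(-2 + 16)) + 302 = (-⅔ + 16*√14) + 302 = 904/3 + 16*√14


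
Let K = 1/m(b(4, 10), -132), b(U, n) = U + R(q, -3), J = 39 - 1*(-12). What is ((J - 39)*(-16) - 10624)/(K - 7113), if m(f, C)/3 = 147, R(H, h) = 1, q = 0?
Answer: 74529/49013 ≈ 1.5206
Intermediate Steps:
J = 51 (J = 39 + 12 = 51)
b(U, n) = 1 + U (b(U, n) = U + 1 = 1 + U)
m(f, C) = 441 (m(f, C) = 3*147 = 441)
K = 1/441 ≈ 0.0022676
((J - 39)*(-16) - 10624)/(K - 7113) = ((51 - 39)*(-16) - 10624)/(1/441 - 7113) = (12*(-16) - 10624)/(-3136832/441) = (-192 - 10624)*(-441/3136832) = -10816*(-441/3136832) = 74529/49013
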